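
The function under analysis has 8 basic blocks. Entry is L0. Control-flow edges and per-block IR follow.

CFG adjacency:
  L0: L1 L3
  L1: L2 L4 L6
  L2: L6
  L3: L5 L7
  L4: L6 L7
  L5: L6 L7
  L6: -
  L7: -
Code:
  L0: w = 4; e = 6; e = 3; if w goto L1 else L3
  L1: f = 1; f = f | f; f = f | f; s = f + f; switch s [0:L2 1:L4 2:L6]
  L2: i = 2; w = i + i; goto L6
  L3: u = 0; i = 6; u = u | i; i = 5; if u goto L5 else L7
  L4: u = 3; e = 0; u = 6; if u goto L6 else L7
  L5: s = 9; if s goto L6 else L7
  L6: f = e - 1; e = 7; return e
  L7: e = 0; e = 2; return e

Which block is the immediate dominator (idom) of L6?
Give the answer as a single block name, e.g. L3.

idom tree: L1←L0 L2←L1 L3←L0 L4←L1 L5←L3 L6←L0 L7←L0
Join-block Dom:
  L6: preds {L1,L2,L4,L5}: {L0,L1} ∩ {L0,L1,L2} ∩ {L0,L1,L4} ∩ {L0,L3,L5} = {L0}; idom=L0
  L7: preds {L3,L4,L5}: {L0,L3} ∩ {L0,L1,L4} ∩ {L0,L3,L5} = {L0}; idom=L0

idom(L6) = L0

Answer: L0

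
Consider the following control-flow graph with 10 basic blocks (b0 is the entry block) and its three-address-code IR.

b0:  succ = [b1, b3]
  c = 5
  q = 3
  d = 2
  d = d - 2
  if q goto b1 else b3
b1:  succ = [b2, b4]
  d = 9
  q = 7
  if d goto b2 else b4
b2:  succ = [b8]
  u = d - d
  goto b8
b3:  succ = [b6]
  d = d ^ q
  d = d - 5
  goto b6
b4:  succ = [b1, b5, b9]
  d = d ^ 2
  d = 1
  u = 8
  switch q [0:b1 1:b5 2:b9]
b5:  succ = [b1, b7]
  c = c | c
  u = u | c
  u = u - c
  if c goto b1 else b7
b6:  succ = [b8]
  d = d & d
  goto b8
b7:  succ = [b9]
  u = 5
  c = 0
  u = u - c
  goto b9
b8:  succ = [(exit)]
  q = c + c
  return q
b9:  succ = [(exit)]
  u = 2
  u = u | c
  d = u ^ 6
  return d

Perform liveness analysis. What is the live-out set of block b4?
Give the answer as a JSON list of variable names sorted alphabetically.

def/use:
  b0: def={c,d,q} ue=∅
  b1: def={d,q} ue=∅
  b2: def={u} ue={d}
  b3: def={d} ue={d,q}
  b4: def={d,u} ue={d,q}
  b5: def={c,u} ue={c,u}
  b6: def={d} ue={d}
  b7: def={c,u} ue=∅
  b8: def={q} ue={c}
  b9: def={d,u} ue={c}

Live sets:
  b0 li=∅ lo={c,d,q}
  b1 li={c} lo={c,d,q}
  b2 li={c,d} lo={c}
  b3 li={c,d,q} lo={c,d}
  b4 li={c,d,q} lo={c,u}
  b5 li={c,u} lo={c}
  b6 li={c,d} lo={c}
  b7 li=∅ lo={c}
  b8 li={c} lo=∅
  b9 li={c} lo=∅

live-out(b4) = ["c", "u"]

Answer: ["c", "u"]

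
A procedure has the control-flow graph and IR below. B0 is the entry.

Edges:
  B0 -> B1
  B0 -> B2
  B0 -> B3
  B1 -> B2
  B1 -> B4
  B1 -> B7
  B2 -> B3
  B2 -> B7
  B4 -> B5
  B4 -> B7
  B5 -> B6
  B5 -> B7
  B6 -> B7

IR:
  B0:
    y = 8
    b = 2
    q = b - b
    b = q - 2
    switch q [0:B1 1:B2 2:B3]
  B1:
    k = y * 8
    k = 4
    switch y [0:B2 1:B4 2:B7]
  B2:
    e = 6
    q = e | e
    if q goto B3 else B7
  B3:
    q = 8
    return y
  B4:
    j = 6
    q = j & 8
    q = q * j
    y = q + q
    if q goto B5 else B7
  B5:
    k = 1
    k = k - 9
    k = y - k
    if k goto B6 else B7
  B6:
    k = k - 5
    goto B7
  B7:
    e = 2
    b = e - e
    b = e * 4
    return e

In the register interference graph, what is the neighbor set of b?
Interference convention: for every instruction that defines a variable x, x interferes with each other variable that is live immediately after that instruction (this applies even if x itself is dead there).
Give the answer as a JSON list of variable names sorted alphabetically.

Answer: ["e", "q", "y"]

Working:
Per-block:
  B0: {b,q,y} / ∅
  B1: {k} / {y}
  B2: {e,q} / ∅
  B3: {q} / {y}
  B4: {j,q,y} / ∅
  B5: {k} / {y}
  B6: {k} / {k}
  B7: {b,e} / ∅

Liveness:
  live B0: ∅→{y}
  live B1: {y}→{y}
  live B2: {y}→{y}
  live B3: {y}→∅
  live B4: ∅→{y}
  live B5: {y}→{k}
  live B6: {k}→∅
  live B7: ∅→∅

Interference:
  b: {e,q,y}
  e: {b,y}
  j: {q}
  k: {y}
  q: {b,j,y}
  y: {b,e,k,q}

N(b) = ["e", "q", "y"]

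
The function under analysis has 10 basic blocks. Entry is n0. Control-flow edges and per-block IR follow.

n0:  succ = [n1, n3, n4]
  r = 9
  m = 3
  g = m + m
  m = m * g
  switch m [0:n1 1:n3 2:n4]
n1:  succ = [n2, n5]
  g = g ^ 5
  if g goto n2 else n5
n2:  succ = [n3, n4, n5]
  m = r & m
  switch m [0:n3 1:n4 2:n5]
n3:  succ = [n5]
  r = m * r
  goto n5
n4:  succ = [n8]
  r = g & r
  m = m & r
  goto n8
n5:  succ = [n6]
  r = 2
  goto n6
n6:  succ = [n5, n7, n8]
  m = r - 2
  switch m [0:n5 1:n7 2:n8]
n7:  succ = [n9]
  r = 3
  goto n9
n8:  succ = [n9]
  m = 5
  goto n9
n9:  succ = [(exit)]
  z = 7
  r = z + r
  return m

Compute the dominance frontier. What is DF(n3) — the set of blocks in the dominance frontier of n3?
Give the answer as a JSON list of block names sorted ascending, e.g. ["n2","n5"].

idom tree: n1←n0 n2←n1 n3←n0 n4←n0 n5←n0 n6←n5 n7←n6 n8←n0 n9←n0
Dom at joins:
  n3: preds {n0,n2}: {n0} ∩ {n0,n1,n2} = {n0}; idom=n0
  n4: preds {n0,n2}: {n0} ∩ {n0,n1,n2} = {n0}; idom=n0
  n5: preds {n1,n2,n3,n6}: {n0,n1} ∩ {n0,n1,n2} ∩ {n0,n3} ∩ {n0,n5,n6} = {n0}; idom=n0
  n8: preds {n4,n6}: {n0,n4} ∩ {n0,n5,n6} = {n0}; idom=n0
  n9: preds {n7,n8}: {n0,n5,n6,n7} ∩ {n0,n8} = {n0}; idom=n0

DF derivation:
  join n3 pred n0: · stop@n0
  join n3 pred n2: n2→n1 stop@n0
  join n4 pred n0: · stop@n0
  join n4 pred n2: n2→n1 stop@n0
  join n5 pred n1: n1 stop@n0
  join n5 pred n2: n2→n1 stop@n0
  join n5 pred n3: n3 stop@n0
  join n5 pred n6: n6→n5 stop@n0
  join n8 pred n4: n4 stop@n0
  join n8 pred n6: n6→n5 stop@n0
  join n9 pred n7: n7→n6→n5 stop@n0
  join n9 pred n8: n8 stop@n0
  DF(n0)=∅
  DF(n1)={n3,n4,n5}
  DF(n2)={n3,n4,n5}
  DF(n3)={n5}
  DF(n4)={n8}
  DF(n5)={n5,n8,n9}
  DF(n6)={n5,n8,n9}
  DF(n7)={n9}
  DF(n8)={n9}
  DF(n9)=∅

DF(n3) = ["n5"]

Answer: ["n5"]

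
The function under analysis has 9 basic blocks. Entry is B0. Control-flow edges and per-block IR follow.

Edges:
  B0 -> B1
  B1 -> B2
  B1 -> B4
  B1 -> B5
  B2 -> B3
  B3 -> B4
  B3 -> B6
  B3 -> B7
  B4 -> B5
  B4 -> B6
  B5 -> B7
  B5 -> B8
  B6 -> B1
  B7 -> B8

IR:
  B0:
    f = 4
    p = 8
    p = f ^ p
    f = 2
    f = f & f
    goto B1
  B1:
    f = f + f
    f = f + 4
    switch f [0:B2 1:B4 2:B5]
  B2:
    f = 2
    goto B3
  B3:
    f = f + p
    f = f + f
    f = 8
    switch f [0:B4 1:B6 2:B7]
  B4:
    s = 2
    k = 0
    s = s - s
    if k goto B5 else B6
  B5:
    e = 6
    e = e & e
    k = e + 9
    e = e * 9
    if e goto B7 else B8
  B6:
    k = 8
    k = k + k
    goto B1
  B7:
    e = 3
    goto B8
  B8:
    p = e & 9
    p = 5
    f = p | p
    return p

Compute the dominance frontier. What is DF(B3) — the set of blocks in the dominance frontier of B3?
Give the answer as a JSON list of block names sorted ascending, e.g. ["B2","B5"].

idom tree: B1←B0 B2←B1 B3←B2 B4←B1 B5←B1 B6←B1 B7←B1 B8←B1
Join-block Dom:
  B1: preds {B0,B6}: {B0} ∩ {B0,B1,B6} = {B0}; idom=B0
  B4: preds {B1,B3}: {B0,B1} ∩ {B0,B1,B2,B3} = {B0,B1}; idom=B1
  B5: preds {B1,B4}: {B0,B1} ∩ {B0,B1,B4} = {B0,B1}; idom=B1
  B6: preds {B3,B4}: {B0,B1,B2,B3} ∩ {B0,B1,B4} = {B0,B1}; idom=B1
  B7: preds {B3,B5}: {B0,B1,B2,B3} ∩ {B0,B1,B5} = {B0,B1}; idom=B1
  B8: preds {B5,B7}: {B0,B1,B5} ∩ {B0,B1,B7} = {B0,B1}; idom=B1

Frontier:
  B1←B0: walk · to B0
  B1←B6: walk B6→B1 to B0
  B4←B1: walk · to B1
  B4←B3: walk B3→B2 to B1
  B5←B1: walk · to B1
  B5←B4: walk B4 to B1
  B6←B3: walk B3→B2 to B1
  B6←B4: walk B4 to B1
  B7←B3: walk B3→B2 to B1
  B7←B5: walk B5 to B1
  B8←B5: walk B5 to B1
  B8←B7: walk B7 to B1
  B0: DF=∅
  B1: DF={B1}
  B2: DF={B4,B6,B7}
  B3: DF={B4,B6,B7}
  B4: DF={B5,B6}
  B5: DF={B7,B8}
  B6: DF={B1}
  B7: DF={B8}
  B8: DF=∅

DF(B3) = ["B4", "B6", "B7"]

Answer: ["B4", "B6", "B7"]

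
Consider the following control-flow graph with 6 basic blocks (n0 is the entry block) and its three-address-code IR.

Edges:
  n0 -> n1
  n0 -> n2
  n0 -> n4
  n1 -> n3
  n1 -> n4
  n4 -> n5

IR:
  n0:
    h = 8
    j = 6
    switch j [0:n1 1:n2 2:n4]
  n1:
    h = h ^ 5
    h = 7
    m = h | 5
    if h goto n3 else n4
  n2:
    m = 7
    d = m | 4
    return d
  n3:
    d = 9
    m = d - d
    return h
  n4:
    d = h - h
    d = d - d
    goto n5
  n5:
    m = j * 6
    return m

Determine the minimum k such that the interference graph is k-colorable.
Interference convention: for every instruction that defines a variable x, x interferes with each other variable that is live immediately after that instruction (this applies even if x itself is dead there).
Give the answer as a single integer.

Answer: 3

Working:
def/use:
  n0 def {h,j} use ∅
  n1 def {h,m} use {h}
  n2 def {d,m} use ∅
  n3 def {d,m} use {h}
  n4 def {d} use {h}
  n5 def {m} use {j}

Liveness:
  n0: in=∅ out={h,j}
  n1: in={h,j} out={h,j}
  n2: in=∅ out=∅
  n3: in={h} out=∅
  n4: in={h,j} out={j}
  n5: in={j} out=∅

Interfere edges:
  d — {h,j}
  h — {d,j,m}
  j — {d,h,m}
  m — {h,j}

Colouring:
  lower bound: {d,h,j} mutually conflict ⇒ χ ≥ 3
  3-colouring: R0={h}  R1={j}  R2={d,m}
  χ = 3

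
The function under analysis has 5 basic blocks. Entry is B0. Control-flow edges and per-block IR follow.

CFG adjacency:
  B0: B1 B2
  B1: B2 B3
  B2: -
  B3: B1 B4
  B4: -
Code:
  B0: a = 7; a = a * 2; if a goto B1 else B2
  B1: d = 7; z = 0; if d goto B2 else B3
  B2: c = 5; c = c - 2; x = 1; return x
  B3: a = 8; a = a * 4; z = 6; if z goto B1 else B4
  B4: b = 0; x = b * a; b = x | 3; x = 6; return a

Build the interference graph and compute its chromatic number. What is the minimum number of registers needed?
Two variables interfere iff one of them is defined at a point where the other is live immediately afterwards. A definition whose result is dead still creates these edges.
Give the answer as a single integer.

Answer: 2

Working:
def/use:
  B0: def={a} ue=∅
  B1: def={d,z} ue=∅
  B2: def={c,x} ue=∅
  B3: def={a,z} ue=∅
  B4: def={b,x} ue={a}

Backward fixpoint:
  B0 li=∅ lo=∅
  B1 li=∅ lo=∅
  B2 li=∅ lo=∅
  B3 li=∅ lo={a}
  B4 li={a} lo=∅

Interfere edges:
  a — {b,x,z}
  b — {a}
  c — ∅
  d — {z}
  x — {a}
  z — {a,d}

Registers:
  {a,b} pairwise interfere (2-clique) ⇒ χ ≥ 2
  2-colouring: R0={a,c,d}  R1={b,x,z}
  χ = 2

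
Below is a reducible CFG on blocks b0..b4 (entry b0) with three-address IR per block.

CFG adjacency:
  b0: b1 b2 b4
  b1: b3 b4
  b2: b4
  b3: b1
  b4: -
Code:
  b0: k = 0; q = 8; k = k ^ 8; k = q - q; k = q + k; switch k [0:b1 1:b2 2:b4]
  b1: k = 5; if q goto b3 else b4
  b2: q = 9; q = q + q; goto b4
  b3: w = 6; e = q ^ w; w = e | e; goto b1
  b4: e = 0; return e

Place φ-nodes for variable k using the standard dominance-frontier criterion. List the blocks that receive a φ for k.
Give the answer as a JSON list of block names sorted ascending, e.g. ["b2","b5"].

idom tree: b1←b0 b2←b0 b3←b1 b4←b0
Dom∩ at merges:
  b1: preds {b0,b3}: {b0} ∩ {b0,b1,b3} = {b0}; idom=b0
  b4: preds {b0,b1,b2}: {b0} ∩ {b0,b1} ∩ {b0,b2} = {b0}; idom=b0

Frontier:
  b1←b0: walk · to b0
  b1←b3: walk b3→b1 to b0
  b4←b0: walk · to b0
  b4←b1: walk b1 to b0
  b4←b2: walk b2 to b0
  DF(b0)=∅
  DF(b1)={b1,b4}
  DF(b2)={b4}
  DF(b3)={b1}
  DF(b4)=∅

φ for k: defs {b0,b1}
  DF⁺ = {b1,b4}

Answer: ["b1", "b4"]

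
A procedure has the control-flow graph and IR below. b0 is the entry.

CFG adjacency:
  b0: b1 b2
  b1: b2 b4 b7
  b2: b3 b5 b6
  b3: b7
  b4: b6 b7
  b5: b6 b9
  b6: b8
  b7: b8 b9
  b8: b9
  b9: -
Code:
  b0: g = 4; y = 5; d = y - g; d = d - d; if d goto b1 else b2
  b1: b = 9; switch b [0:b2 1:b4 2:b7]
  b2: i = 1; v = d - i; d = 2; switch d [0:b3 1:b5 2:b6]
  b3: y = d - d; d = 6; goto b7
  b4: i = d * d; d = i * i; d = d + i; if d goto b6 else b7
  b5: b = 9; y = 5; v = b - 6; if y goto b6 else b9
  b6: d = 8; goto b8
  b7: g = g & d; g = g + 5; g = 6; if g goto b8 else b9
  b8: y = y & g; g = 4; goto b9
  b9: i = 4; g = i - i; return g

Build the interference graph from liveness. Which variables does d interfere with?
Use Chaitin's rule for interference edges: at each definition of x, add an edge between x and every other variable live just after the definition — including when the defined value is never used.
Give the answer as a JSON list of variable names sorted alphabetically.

Answer: ["b", "g", "i", "y"]

Analysis:
def/use:
  b0 def {d,g,y} use ∅
  b1 def {b} use ∅
  b2 def {d,i,v} use {d}
  b3 def {d,y} use {d}
  b4 def {d,i} use {d}
  b5 def {b,v,y} use ∅
  b6 def {d} use ∅
  b7 def {g} use {d,g}
  b8 def {g,y} use {g,y}
  b9 def {g,i} use ∅

Live sets:
  live b0: ∅→{d,g,y}
  live b1: {d,g,y}→{d,g,y}
  live b2: {d,g,y}→{d,g,y}
  live b3: {d,g}→{d,g,y}
  live b4: {d,g,y}→{d,g,y}
  live b5: {g}→{g,y}
  live b6: {g,y}→{g,y}
  live b7: {d,g,y}→{g,y}
  live b8: {g,y}→∅
  live b9: ∅→∅

Interference:
  b: {d,g,y}
  d: {b,g,i,y}
  g: {b,d,i,v,y}
  i: {d,g,y}
  v: {g,y}
  y: {b,d,g,i,v}

N(d) = ["b", "g", "i", "y"]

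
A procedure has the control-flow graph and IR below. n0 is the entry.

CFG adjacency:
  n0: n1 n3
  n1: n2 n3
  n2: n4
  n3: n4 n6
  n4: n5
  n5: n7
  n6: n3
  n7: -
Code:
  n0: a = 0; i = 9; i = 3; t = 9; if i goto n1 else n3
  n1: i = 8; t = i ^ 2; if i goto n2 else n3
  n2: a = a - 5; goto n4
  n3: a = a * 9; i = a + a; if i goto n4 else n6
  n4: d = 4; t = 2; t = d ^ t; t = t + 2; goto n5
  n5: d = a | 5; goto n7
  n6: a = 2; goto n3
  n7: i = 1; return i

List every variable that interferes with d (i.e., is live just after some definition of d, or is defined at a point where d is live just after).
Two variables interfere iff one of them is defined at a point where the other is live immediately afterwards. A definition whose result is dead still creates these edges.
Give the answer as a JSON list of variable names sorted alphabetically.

def/use:
  n0 def {a,i,t} use ∅
  n1 def {i,t} use ∅
  n2 def {a} use {a}
  n3 def {a,i} use {a}
  n4 def {d,t} use ∅
  n5 def {d} use {a}
  n6 def {a} use ∅
  n7 def {i} use ∅

Backward fixpoint:
  n0: in=∅ out={a}
  n1: in={a} out={a}
  n2: in={a} out={a}
  n3: in={a} out={a}
  n4: in={a} out={a}
  n5: in={a} out=∅
  n6: in=∅ out={a}
  n7: in=∅ out=∅

Interfere edges:
  a — {d,i,t}
  d — {a,t}
  i — {a,t}
  t — {a,d,i}

N(d) = ["a", "t"]

Answer: ["a", "t"]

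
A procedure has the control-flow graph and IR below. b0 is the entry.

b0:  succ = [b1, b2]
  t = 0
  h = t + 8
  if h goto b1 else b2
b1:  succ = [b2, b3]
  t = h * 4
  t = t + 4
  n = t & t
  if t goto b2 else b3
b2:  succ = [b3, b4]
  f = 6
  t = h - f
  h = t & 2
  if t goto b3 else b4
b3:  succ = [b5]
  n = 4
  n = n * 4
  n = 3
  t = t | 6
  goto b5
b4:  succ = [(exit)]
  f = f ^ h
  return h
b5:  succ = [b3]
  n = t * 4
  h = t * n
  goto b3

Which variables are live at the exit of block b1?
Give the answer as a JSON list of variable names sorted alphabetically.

Answer: ["h", "t"]

Analysis:
Per-block:
  b0: {h,t} / ∅
  b1: {n,t} / {h}
  b2: {f,h,t} / {h}
  b3: {n,t} / {t}
  b4: {f} / {f,h}
  b5: {h,n} / {t}

Backward fixpoint:
  live b0: ∅→{h}
  live b1: {h}→{h,t}
  live b2: {h}→{f,h,t}
  live b3: {t}→{t}
  live b4: {f,h}→∅
  live b5: {t}→{t}

live-out(b1) = ["h", "t"]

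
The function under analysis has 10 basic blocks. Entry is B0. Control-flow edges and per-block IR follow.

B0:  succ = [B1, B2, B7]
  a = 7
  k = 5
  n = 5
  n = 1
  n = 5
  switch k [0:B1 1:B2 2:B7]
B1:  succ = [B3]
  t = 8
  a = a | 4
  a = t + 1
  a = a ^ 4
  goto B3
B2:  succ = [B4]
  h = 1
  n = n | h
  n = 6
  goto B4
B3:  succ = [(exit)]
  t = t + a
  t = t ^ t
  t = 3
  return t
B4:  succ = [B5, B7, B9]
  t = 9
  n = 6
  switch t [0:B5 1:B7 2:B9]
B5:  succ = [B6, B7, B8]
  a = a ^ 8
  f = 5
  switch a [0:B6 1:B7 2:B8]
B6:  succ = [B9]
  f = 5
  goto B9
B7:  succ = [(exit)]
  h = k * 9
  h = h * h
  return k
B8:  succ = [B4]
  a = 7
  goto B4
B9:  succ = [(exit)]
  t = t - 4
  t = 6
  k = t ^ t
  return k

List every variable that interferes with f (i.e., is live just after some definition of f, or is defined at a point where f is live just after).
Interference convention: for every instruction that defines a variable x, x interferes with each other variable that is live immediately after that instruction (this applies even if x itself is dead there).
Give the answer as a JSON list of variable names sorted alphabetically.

Per-block:
  B0 def {a,k,n} use ∅
  B1 def {a,t} use {a}
  B2 def {h,n} use {n}
  B3 def {t} use {a,t}
  B4 def {n,t} use ∅
  B5 def {a,f} use {a}
  B6 def {f} use ∅
  B7 def {h} use {k}
  B8 def {a} use ∅
  B9 def {k,t} use {t}

Liveness:
  B0: in=∅ out={a,k,n}
  B1: in={a} out={a,t}
  B2: in={a,k,n} out={a,k}
  B3: in={a,t} out=∅
  B4: in={a,k} out={a,k,t}
  B5: in={a,k,t} out={k,t}
  B6: in={t} out={t}
  B7: in={k} out=∅
  B8: in={k} out={a,k}
  B9: in={t} out=∅

Interfere edges:
  a — {f,h,k,n,t}
  f — {a,k,t}
  h — {a,k,n}
  k — {a,f,h,n,t}
  n — {a,h,k,t}
  t — {a,f,k,n}

N(f) = ["a", "k", "t"]

Answer: ["a", "k", "t"]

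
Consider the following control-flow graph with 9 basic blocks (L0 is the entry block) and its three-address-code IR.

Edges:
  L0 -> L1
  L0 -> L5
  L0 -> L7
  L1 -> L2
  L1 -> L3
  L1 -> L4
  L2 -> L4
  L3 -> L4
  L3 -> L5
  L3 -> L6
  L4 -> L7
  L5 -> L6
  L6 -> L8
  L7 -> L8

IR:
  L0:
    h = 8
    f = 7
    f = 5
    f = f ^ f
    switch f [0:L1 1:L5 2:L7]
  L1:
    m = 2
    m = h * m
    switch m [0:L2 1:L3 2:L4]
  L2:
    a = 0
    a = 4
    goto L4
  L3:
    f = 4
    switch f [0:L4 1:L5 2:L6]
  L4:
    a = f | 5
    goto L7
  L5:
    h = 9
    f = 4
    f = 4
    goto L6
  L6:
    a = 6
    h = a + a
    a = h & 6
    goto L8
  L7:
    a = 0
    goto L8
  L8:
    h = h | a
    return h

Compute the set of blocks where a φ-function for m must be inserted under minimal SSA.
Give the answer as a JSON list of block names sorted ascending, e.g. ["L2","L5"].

idom tree: L1←L0 L2←L1 L3←L1 L4←L1 L5←L0 L6←L0 L7←L0 L8←L0
Dom at joins:
  L4: preds {L1,L2,L3}: {L0,L1} ∩ {L0,L1,L2} ∩ {L0,L1,L3} = {L0,L1}; idom=L1
  L5: preds {L0,L3}: {L0} ∩ {L0,L1,L3} = {L0}; idom=L0
  L6: preds {L3,L5}: {L0,L1,L3} ∩ {L0,L5} = {L0}; idom=L0
  L7: preds {L0,L4}: {L0} ∩ {L0,L1,L4} = {L0}; idom=L0
  L8: preds {L6,L7}: {L0,L6} ∩ {L0,L7} = {L0}; idom=L0

DF walk-up:
  join L4 pred L1: · stop@L1
  join L4 pred L2: L2 stop@L1
  join L4 pred L3: L3 stop@L1
  join L5 pred L0: · stop@L0
  join L5 pred L3: L3→L1 stop@L0
  join L6 pred L3: L3→L1 stop@L0
  join L6 pred L5: L5 stop@L0
  join L7 pred L0: · stop@L0
  join L7 pred L4: L4→L1 stop@L0
  join L8 pred L6: L6 stop@L0
  join L8 pred L7: L7 stop@L0
  L0 → ∅
  L1 → {L5,L6,L7}
  L2 → {L4}
  L3 → {L4,L5,L6}
  L4 → {L7}
  L5 → {L6}
  L6 → {L8}
  L7 → {L8}
  L8 → ∅

φ for m: defs {L1}
  DF⁺ = {L5,L6,L7,L8}

Answer: ["L5", "L6", "L7", "L8"]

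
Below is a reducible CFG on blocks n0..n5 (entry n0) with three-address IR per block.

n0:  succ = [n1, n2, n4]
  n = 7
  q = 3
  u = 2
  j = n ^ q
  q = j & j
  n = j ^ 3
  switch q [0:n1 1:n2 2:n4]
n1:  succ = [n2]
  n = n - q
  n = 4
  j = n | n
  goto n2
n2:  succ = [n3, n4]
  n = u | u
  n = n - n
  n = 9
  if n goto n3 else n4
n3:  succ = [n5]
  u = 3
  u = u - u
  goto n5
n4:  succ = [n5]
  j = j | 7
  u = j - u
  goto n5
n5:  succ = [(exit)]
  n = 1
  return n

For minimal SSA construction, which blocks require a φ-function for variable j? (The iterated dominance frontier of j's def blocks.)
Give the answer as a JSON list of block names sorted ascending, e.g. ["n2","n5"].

idom tree: n1←n0 n2←n0 n3←n2 n4←n0 n5←n0
Dom∩ at merges:
  n2: preds {n0,n1}: {n0} ∩ {n0,n1} = {n0}; idom=n0
  n4: preds {n0,n2}: {n0} ∩ {n0,n2} = {n0}; idom=n0
  n5: preds {n3,n4}: {n0,n2,n3} ∩ {n0,n4} = {n0}; idom=n0

DF derivation:
  n2←n0: walk · to n0
  n2←n1: walk n1 to n0
  n4←n0: walk · to n0
  n4←n2: walk n2 to n0
  n5←n3: walk n3→n2 to n0
  n5←n4: walk n4 to n0
  n0 → ∅
  n1 → {n2}
  n2 → {n4,n5}
  n3 → {n5}
  n4 → {n5}
  n5 → ∅

φ for j: defs {n0,n1,n4}
  DF⁺ = {n2,n4,n5}

Answer: ["n2", "n4", "n5"]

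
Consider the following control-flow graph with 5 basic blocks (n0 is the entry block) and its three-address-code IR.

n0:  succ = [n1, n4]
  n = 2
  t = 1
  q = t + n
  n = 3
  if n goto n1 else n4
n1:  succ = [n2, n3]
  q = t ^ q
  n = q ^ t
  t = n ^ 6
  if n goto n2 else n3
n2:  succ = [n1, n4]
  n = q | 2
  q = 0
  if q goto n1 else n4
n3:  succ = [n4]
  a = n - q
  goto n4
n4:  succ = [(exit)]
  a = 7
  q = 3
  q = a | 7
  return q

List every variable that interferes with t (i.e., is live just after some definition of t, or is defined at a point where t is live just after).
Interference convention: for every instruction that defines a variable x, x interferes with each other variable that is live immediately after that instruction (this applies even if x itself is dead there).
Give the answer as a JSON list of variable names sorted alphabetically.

Answer: ["n", "q"]

Analysis:
Block summaries:
  n0: def={n,q,t} ue=∅
  n1: def={n,q,t} ue={q,t}
  n2: def={n,q} ue={q}
  n3: def={a} ue={n,q}
  n4: def={a,q} ue=∅

Live sets:
  live n0: ∅→{q,t}
  live n1: {q,t}→{n,q,t}
  live n2: {q,t}→{q,t}
  live n3: {n,q}→∅
  live n4: ∅→∅

Interference:
  a — {q}
  n — {q,t}
  q — {a,n,t}
  t — {n,q}

N(t) = ["n", "q"]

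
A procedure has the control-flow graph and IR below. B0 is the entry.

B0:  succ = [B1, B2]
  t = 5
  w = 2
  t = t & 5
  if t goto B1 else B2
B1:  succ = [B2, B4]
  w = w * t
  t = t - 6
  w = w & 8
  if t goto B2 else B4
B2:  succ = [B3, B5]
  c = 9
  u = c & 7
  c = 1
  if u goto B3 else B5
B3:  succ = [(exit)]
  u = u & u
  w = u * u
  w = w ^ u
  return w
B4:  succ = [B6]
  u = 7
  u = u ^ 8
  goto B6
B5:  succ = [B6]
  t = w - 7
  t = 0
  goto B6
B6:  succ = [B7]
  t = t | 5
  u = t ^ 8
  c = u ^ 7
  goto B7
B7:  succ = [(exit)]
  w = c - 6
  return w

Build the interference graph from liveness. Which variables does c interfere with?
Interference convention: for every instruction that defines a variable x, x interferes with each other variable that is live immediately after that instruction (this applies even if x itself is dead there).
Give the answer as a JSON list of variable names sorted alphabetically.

Per-block:
  B0 def {t,w} use ∅
  B1 def {t,w} use {t,w}
  B2 def {c,u} use ∅
  B3 def {u,w} use {u}
  B4 def {u} use ∅
  B5 def {t} use {w}
  B6 def {c,t,u} use {t}
  B7 def {w} use {c}

Live sets:
  B0: in=∅ out={t,w}
  B1: in={t,w} out={t,w}
  B2: in={w} out={u,w}
  B3: in={u} out=∅
  B4: in={t} out={t}
  B5: in={w} out={t}
  B6: in={t} out={c}
  B7: in={c} out=∅

Interfere edges:
  c: {u,w}
  t: {u,w}
  u: {c,t,w}
  w: {c,t,u}

N(c) = ["u", "w"]

Answer: ["u", "w"]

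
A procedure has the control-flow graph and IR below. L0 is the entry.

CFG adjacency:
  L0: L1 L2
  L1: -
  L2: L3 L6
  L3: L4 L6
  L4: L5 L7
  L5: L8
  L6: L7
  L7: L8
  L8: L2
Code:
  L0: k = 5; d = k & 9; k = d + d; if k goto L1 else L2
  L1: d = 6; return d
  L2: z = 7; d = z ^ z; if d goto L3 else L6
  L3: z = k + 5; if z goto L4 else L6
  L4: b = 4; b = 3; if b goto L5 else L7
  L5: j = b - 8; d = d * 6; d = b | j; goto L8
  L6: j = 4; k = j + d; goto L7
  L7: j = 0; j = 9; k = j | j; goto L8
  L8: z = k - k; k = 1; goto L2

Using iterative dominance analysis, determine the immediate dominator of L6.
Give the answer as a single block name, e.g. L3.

idom tree: L1←L0 L2←L0 L3←L2 L4←L3 L5←L4 L6←L2 L7←L2 L8←L2
Join-block Dom:
  L2: preds {L0,L8}: {L0} ∩ {L0,L2,L8} = {L0}; idom=L0
  L6: preds {L2,L3}: {L0,L2} ∩ {L0,L2,L3} = {L0,L2}; idom=L2
  L7: preds {L4,L6}: {L0,L2,L3,L4} ∩ {L0,L2,L6} = {L0,L2}; idom=L2
  L8: preds {L5,L7}: {L0,L2,L3,L4,L5} ∩ {L0,L2,L7} = {L0,L2}; idom=L2

idom(L6) = L2

Answer: L2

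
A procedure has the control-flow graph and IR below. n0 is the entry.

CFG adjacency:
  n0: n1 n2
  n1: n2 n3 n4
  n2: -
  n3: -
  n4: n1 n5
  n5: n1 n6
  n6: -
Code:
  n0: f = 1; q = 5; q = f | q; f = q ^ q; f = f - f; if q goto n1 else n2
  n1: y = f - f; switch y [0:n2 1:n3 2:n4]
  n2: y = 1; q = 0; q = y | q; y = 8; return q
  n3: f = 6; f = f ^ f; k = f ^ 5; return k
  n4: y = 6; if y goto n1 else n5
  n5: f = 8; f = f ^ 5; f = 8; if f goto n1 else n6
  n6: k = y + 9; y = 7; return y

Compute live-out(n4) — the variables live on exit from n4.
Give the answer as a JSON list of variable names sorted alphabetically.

Per-block:
  n0: def={f,q} ue=∅
  n1: def={y} ue={f}
  n2: def={q,y} ue=∅
  n3: def={f,k} ue=∅
  n4: def={y} ue=∅
  n5: def={f} ue=∅
  n6: def={k,y} ue={y}

Liveness:
  n0: in=∅ out={f}
  n1: in={f} out={f}
  n2: in=∅ out=∅
  n3: in=∅ out=∅
  n4: in={f} out={f,y}
  n5: in={y} out={f,y}
  n6: in={y} out=∅

live-out(n4) = ["f", "y"]

Answer: ["f", "y"]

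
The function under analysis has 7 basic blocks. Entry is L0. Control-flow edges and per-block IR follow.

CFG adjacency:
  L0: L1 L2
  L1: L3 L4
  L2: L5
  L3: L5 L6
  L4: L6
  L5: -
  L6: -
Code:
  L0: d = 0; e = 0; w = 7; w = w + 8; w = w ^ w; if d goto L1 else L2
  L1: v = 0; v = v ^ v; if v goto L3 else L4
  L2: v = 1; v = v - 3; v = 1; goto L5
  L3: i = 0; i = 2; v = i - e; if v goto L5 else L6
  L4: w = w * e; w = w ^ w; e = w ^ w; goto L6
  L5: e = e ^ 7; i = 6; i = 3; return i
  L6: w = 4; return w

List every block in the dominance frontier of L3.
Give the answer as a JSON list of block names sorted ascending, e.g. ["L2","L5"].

idom tree: L1←L0 L2←L0 L3←L1 L4←L1 L5←L0 L6←L1
Dom at joins:
  L5: preds {L2,L3}: {L0,L2} ∩ {L0,L1,L3} = {L0}; idom=L0
  L6: preds {L3,L4}: {L0,L1,L3} ∩ {L0,L1,L4} = {L0,L1}; idom=L1

DF derivation:
  L5←L2: walk L2 to L0
  L5←L3: walk L3→L1 to L0
  L6←L3: walk L3 to L1
  L6←L4: walk L4 to L1
  DF(L0)=∅
  DF(L1)={L5}
  DF(L2)={L5}
  DF(L3)={L5,L6}
  DF(L4)={L6}
  DF(L5)=∅
  DF(L6)=∅

DF(L3) = ["L5", "L6"]

Answer: ["L5", "L6"]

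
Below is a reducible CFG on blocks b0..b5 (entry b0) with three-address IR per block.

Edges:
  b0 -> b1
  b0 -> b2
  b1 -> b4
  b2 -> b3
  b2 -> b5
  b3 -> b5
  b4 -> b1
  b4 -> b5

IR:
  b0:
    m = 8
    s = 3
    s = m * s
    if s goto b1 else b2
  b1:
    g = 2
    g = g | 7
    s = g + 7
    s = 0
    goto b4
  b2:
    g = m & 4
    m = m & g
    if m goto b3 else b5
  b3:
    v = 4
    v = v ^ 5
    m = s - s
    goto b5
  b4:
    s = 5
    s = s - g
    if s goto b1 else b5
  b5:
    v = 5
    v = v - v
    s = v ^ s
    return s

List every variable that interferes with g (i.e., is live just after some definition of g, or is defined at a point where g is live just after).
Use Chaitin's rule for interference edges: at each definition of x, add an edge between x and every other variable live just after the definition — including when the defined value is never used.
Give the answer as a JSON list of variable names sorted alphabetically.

Answer: ["m", "s"]

Derivation:
def/use:
  b0: {m,s} / ∅
  b1: {g,s} / ∅
  b2: {g,m} / {m}
  b3: {m,v} / {s}
  b4: {s} / {g}
  b5: {s,v} / {s}

Backward fixpoint:
  b0 li=∅ lo={m,s}
  b1 li=∅ lo={g}
  b2 li={m,s} lo={s}
  b3 li={s} lo={s}
  b4 li={g} lo={s}
  b5 li={s} lo=∅

Interfere edges:
  g: {m,s}
  m: {g,s}
  s: {g,m,v}
  v: {s}

N(g) = ["m", "s"]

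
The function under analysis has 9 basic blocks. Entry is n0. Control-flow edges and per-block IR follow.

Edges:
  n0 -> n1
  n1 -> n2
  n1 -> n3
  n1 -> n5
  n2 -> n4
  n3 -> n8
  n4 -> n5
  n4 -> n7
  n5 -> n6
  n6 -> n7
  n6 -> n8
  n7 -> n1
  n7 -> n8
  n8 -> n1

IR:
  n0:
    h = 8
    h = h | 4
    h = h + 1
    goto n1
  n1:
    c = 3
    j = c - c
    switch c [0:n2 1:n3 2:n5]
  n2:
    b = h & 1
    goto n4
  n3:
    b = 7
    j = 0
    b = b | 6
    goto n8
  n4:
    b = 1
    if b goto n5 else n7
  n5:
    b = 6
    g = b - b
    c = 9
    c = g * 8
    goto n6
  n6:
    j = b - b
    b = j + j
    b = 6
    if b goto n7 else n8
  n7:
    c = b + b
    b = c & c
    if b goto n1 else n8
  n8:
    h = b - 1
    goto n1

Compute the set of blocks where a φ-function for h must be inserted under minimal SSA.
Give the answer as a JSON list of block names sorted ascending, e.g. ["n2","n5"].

Answer: ["n1"]

Derivation:
idom tree: n1←n0 n2←n1 n3←n1 n4←n2 n5←n1 n6←n5 n7←n1 n8←n1
Dom∩ at merges:
  n1: preds {n0,n7,n8}: {n0} ∩ {n0,n1,n7} ∩ {n0,n1,n8} = {n0}; idom=n0
  n5: preds {n1,n4}: {n0,n1} ∩ {n0,n1,n2,n4} = {n0,n1}; idom=n1
  n7: preds {n4,n6}: {n0,n1,n2,n4} ∩ {n0,n1,n5,n6} = {n0,n1}; idom=n1
  n8: preds {n3,n6,n7}: {n0,n1,n3} ∩ {n0,n1,n5,n6} ∩ {n0,n1,n7} = {n0,n1}; idom=n1

DF derivation:
  join n1 pred n0: · stop@n0
  join n1 pred n7: n7→n1 stop@n0
  join n1 pred n8: n8→n1 stop@n0
  join n5 pred n1: · stop@n1
  join n5 pred n4: n4→n2 stop@n1
  join n7 pred n4: n4→n2 stop@n1
  join n7 pred n6: n6→n5 stop@n1
  join n8 pred n3: n3 stop@n1
  join n8 pred n6: n6→n5 stop@n1
  join n8 pred n7: n7 stop@n1
  DF(n0)=∅
  DF(n1)={n1}
  DF(n2)={n5,n7}
  DF(n3)={n8}
  DF(n4)={n5,n7}
  DF(n5)={n7,n8}
  DF(n6)={n7,n8}
  DF(n7)={n1,n8}
  DF(n8)={n1}

φ for h: defs {n0,n8}
  DF⁺ = {n1}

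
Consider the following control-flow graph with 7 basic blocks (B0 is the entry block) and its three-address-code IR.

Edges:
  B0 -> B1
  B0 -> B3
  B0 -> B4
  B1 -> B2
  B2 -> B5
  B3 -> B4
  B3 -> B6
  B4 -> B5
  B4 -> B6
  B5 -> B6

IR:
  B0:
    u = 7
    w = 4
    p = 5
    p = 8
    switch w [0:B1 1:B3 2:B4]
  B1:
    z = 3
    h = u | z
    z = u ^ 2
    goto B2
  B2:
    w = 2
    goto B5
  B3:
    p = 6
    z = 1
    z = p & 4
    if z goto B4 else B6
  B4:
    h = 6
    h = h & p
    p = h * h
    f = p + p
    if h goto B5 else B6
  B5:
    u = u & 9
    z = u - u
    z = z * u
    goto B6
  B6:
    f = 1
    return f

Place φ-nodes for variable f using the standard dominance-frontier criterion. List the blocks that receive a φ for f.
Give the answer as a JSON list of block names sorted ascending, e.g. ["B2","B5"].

idom tree: B1←B0 B2←B1 B3←B0 B4←B0 B5←B0 B6←B0
Dom∩ at merges:
  B4: preds {B0,B3}: {B0} ∩ {B0,B3} = {B0}; idom=B0
  B5: preds {B2,B4}: {B0,B1,B2} ∩ {B0,B4} = {B0}; idom=B0
  B6: preds {B3,B4,B5}: {B0,B3} ∩ {B0,B4} ∩ {B0,B5} = {B0}; idom=B0

DF derivation:
  join B4 pred B0: · stop@B0
  join B4 pred B3: B3 stop@B0
  join B5 pred B2: B2→B1 stop@B0
  join B5 pred B4: B4 stop@B0
  join B6 pred B3: B3 stop@B0
  join B6 pred B4: B4 stop@B0
  join B6 pred B5: B5 stop@B0
  DF(B0)=∅
  DF(B1)={B5}
  DF(B2)={B5}
  DF(B3)={B4,B6}
  DF(B4)={B5,B6}
  DF(B5)={B6}
  DF(B6)=∅

φ for f: defs {B4,B6}
  DF⁺ = {B5,B6}

Answer: ["B5", "B6"]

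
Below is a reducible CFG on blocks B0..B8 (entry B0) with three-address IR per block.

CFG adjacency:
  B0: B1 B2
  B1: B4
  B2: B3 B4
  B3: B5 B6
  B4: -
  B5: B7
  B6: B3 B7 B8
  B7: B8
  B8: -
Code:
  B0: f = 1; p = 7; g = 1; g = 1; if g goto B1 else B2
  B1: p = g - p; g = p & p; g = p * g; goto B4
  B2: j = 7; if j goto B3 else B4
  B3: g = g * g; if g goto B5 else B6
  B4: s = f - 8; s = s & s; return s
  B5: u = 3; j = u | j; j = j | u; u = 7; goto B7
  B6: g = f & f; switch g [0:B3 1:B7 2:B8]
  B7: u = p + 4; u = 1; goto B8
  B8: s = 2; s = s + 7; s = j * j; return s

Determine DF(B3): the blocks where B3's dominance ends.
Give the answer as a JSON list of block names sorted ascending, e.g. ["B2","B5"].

Answer: ["B3"]

Derivation:
idom tree: B1←B0 B2←B0 B3←B2 B4←B0 B5←B3 B6←B3 B7←B3 B8←B3
Dom at joins:
  B3: preds {B2,B6}: {B0,B2} ∩ {B0,B2,B3,B6} = {B0,B2}; idom=B2
  B4: preds {B1,B2}: {B0,B1} ∩ {B0,B2} = {B0}; idom=B0
  B7: preds {B5,B6}: {B0,B2,B3,B5} ∩ {B0,B2,B3,B6} = {B0,B2,B3}; idom=B3
  B8: preds {B6,B7}: {B0,B2,B3,B6} ∩ {B0,B2,B3,B7} = {B0,B2,B3}; idom=B3

DF derivation:
  B3←B2: walk · to B2
  B3←B6: walk B6→B3 to B2
  B4←B1: walk B1 to B0
  B4←B2: walk B2 to B0
  B7←B5: walk B5 to B3
  B7←B6: walk B6 to B3
  B8←B6: walk B6 to B3
  B8←B7: walk B7 to B3
  DF(B0)=∅
  DF(B1)={B4}
  DF(B2)={B4}
  DF(B3)={B3}
  DF(B4)=∅
  DF(B5)={B7}
  DF(B6)={B3,B7,B8}
  DF(B7)={B8}
  DF(B8)=∅

DF(B3) = ["B3"]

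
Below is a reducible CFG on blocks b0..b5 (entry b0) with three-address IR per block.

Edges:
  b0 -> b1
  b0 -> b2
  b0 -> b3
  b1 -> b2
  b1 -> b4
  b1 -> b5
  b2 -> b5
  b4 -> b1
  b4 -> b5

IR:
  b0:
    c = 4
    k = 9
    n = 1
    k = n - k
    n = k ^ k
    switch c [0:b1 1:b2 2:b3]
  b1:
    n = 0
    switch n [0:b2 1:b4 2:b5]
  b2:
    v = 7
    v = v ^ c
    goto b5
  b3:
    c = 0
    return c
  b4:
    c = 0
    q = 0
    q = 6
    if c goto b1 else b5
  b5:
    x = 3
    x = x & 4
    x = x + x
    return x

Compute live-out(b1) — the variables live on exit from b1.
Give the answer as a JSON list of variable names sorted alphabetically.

Block summaries:
  b0: def={c,k,n} ue=∅
  b1: def={n} ue=∅
  b2: def={v} ue={c}
  b3: def={c} ue=∅
  b4: def={c,q} ue=∅
  b5: def={x} ue=∅

Live sets:
  b0: in=∅ out={c}
  b1: in={c} out={c}
  b2: in={c} out=∅
  b3: in=∅ out=∅
  b4: in=∅ out={c}
  b5: in=∅ out=∅

live-out(b1) = ["c"]

Answer: ["c"]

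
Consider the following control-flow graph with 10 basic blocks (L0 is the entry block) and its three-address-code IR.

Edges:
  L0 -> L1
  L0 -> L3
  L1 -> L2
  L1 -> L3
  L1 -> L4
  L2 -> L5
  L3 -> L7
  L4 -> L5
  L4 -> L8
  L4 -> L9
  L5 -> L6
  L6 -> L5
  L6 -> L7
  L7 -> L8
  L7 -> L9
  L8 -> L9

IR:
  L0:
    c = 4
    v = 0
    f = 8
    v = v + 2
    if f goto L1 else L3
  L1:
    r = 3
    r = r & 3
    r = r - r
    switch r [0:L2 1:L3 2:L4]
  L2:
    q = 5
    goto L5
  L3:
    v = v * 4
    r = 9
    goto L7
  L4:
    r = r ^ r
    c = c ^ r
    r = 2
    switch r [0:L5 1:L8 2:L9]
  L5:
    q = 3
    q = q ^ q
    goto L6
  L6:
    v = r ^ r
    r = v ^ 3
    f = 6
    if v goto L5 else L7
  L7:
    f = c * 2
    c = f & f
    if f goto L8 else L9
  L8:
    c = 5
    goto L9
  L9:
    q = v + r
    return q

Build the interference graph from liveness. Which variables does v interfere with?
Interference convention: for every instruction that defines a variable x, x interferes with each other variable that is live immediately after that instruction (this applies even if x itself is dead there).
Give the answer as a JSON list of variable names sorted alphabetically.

Answer: ["c", "f", "r"]

Working:
def/use:
  L0 def {c,f,v} use ∅
  L1 def {r} use ∅
  L2 def {q} use ∅
  L3 def {r,v} use {v}
  L4 def {c,r} use {c,r}
  L5 def {q} use ∅
  L6 def {f,r,v} use {r}
  L7 def {c,f} use {c}
  L8 def {c} use ∅
  L9 def {q} use {r,v}

Live sets:
  L0 li=∅ lo={c,v}
  L1 li={c,v} lo={c,r,v}
  L2 li={c,r} lo={c,r}
  L3 li={c,v} lo={c,r,v}
  L4 li={c,r,v} lo={c,r,v}
  L5 li={c,r} lo={c,r}
  L6 li={c,r} lo={c,r,v}
  L7 li={c,r,v} lo={r,v}
  L8 li={r,v} lo={r,v}
  L9 li={r,v} lo=∅

Conflict graph:
  c: {f,q,r,v}
  f: {c,r,v}
  q: {c,r}
  r: {c,f,q,v}
  v: {c,f,r}

N(v) = ["c", "f", "r"]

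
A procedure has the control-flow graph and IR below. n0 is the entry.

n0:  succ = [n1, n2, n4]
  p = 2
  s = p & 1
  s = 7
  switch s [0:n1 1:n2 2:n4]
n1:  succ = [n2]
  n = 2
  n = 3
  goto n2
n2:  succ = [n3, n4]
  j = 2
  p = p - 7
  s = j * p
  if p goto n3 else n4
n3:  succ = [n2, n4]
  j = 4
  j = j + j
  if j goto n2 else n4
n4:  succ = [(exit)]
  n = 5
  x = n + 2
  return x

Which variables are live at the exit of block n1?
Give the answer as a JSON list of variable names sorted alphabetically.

def/use:
  n0: def={p,s} ue=∅
  n1: def={n} ue=∅
  n2: def={j,p,s} ue={p}
  n3: def={j} ue=∅
  n4: def={n,x} ue=∅

Liveness:
  n0 li=∅ lo={p}
  n1 li={p} lo={p}
  n2 li={p} lo={p}
  n3 li={p} lo={p}
  n4 li=∅ lo=∅

live-out(n1) = ["p"]

Answer: ["p"]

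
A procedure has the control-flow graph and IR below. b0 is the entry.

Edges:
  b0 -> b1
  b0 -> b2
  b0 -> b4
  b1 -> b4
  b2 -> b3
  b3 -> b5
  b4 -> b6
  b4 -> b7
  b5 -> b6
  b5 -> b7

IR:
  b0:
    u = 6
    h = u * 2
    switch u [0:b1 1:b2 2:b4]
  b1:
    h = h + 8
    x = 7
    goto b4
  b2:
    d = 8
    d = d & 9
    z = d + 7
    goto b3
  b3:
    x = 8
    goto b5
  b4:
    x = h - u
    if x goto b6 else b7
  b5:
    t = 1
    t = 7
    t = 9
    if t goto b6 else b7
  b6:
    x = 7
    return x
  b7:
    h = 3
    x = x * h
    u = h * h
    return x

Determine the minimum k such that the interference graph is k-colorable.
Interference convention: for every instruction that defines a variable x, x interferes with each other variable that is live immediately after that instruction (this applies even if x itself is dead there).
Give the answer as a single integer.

Answer: 3

Working:
Per-block:
  b0 def {h,u} use ∅
  b1 def {h,x} use {h}
  b2 def {d,z} use ∅
  b3 def {x} use ∅
  b4 def {x} use {h,u}
  b5 def {t} use ∅
  b6 def {x} use ∅
  b7 def {h,u,x} use {x}

Liveness:
  b0 li=∅ lo={h,u}
  b1 li={h,u} lo={h,u}
  b2 li=∅ lo=∅
  b3 li=∅ lo={x}
  b4 li={h,u} lo={x}
  b5 li={x} lo={x}
  b6 li=∅ lo=∅
  b7 li={x} lo=∅

Conflict graph:
  d↔∅
  h↔{u,x}
  t↔{x}
  u↔{h,x}
  x↔{h,t,u}
  z↔∅

Registers:
  lower bound: {h,u,x} mutually conflict ⇒ χ ≥ 3
  3-colouring: R0={d,x,z}  R1={h,t}  R2={u}
  χ = 3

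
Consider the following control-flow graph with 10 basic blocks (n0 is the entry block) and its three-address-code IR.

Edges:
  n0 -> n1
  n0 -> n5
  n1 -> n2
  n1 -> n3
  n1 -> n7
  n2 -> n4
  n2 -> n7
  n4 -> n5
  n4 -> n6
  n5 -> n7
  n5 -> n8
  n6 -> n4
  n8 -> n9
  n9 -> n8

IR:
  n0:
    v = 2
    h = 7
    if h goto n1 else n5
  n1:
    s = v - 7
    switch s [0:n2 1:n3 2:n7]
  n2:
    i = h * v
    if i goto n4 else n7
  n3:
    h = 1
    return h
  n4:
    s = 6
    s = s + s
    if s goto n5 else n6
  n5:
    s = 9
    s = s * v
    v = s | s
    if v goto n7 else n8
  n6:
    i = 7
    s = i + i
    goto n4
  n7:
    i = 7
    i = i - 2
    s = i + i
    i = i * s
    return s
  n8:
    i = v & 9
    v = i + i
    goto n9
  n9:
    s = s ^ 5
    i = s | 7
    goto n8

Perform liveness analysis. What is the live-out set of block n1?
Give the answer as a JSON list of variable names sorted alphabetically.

def/use:
  n0: def={h,v} ue=∅
  n1: def={s} ue={v}
  n2: def={i} ue={h,v}
  n3: def={h} ue=∅
  n4: def={s} ue=∅
  n5: def={s,v} ue={v}
  n6: def={i,s} ue=∅
  n7: def={i,s} ue=∅
  n8: def={i,v} ue={v}
  n9: def={i,s} ue={s}

Backward fixpoint:
  n0: in=∅ out={h,v}
  n1: in={h,v} out={h,v}
  n2: in={h,v} out={v}
  n3: in=∅ out=∅
  n4: in={v} out={v}
  n5: in={v} out={s,v}
  n6: in={v} out={v}
  n7: in=∅ out=∅
  n8: in={s,v} out={s,v}
  n9: in={s,v} out={s,v}

live-out(n1) = ["h", "v"]

Answer: ["h", "v"]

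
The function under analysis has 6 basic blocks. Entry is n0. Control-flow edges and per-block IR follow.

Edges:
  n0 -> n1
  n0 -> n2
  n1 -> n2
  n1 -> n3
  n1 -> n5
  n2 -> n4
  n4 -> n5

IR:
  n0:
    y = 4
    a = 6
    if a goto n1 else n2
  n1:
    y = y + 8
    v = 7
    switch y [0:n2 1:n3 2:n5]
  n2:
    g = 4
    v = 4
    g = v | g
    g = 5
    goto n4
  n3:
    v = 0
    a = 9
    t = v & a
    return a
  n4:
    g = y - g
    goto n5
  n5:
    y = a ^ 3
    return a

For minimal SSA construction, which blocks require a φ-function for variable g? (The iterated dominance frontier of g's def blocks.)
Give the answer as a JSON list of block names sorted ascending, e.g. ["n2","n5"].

Answer: ["n5"]

Analysis:
idom tree: n1←n0 n2←n0 n3←n1 n4←n2 n5←n0
Dom at joins:
  n2: preds {n0,n1}: {n0} ∩ {n0,n1} = {n0}; idom=n0
  n5: preds {n1,n4}: {n0,n1} ∩ {n0,n2,n4} = {n0}; idom=n0

Frontier:
  join n2 pred n0: · stop@n0
  join n2 pred n1: n1 stop@n0
  join n5 pred n1: n1 stop@n0
  join n5 pred n4: n4→n2 stop@n0
  n0 → ∅
  n1 → {n2,n5}
  n2 → {n5}
  n3 → ∅
  n4 → {n5}
  n5 → ∅

φ for g: defs {n2,n4}
  DF⁺ = {n5}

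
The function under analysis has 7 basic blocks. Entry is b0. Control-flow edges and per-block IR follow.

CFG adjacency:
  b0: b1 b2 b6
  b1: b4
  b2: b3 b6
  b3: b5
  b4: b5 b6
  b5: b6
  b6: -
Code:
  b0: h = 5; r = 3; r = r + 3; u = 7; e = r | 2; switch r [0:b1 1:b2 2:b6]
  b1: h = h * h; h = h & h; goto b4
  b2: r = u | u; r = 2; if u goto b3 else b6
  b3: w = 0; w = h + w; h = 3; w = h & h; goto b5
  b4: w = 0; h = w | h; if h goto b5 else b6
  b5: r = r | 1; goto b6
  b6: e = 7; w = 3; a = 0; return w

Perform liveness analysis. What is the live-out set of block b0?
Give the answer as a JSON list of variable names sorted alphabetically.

Answer: ["h", "r", "u"]

Working:
def/use:
  b0: {e,h,r,u} / ∅
  b1: {h} / {h}
  b2: {r} / {u}
  b3: {h,w} / {h}
  b4: {h,w} / {h}
  b5: {r} / {r}
  b6: {a,e,w} / ∅

Backward fixpoint:
  live b0: ∅→{h,r,u}
  live b1: {h,r}→{h,r}
  live b2: {h,u}→{h,r}
  live b3: {h,r}→{r}
  live b4: {h,r}→{r}
  live b5: {r}→∅
  live b6: ∅→∅

live-out(b0) = ["h", "r", "u"]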